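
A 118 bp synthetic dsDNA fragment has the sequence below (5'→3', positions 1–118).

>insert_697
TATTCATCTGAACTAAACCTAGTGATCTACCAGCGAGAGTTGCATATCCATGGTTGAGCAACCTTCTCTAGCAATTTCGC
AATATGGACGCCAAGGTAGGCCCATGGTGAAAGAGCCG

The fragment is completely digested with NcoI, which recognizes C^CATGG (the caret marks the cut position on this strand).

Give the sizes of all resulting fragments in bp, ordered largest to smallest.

NcoI sites (CCATGG) start at positions 48, 102.
NcoI cuts after the first base of each site, so after positions 48, 102.
Linear molecule, 2 cuts → 3 fragments:
  1–48 → 48 bp
  49–102 → 54 bp
  103–118 → 16 bp
Sorted largest to smallest: 54, 48, 16 bp.

54, 48, 16 bp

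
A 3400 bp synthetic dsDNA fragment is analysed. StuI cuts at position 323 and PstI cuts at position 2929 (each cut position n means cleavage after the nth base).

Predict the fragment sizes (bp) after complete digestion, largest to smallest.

2606, 471, 323 bp

Combined cut positions (sorted): 323, 2929.
Linear molecule, 2 cuts → 3 fragments:
  323 − 0 = 323 bp
  2929 − 323 = 2606 bp
  3400 − 2929 = 471 bp
Sorted largest to smallest: 2606, 471, 323 bp.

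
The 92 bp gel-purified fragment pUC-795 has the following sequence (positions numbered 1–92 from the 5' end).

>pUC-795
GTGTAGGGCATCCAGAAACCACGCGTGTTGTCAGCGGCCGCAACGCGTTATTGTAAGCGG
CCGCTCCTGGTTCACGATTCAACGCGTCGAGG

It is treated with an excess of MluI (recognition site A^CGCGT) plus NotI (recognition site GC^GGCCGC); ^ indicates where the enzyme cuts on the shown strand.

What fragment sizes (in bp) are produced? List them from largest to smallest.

24, 21, 15, 14, 10, 8 bp

MluI sites (ACGCGT) start at positions 21, 43, 82.
MluI cuts after the first base of each site, so after positions 21, 43, 82.
NotI sites (GCGGCCGC) start at positions 34, 57.
NotI cuts after base 2 of each site, so after positions 35, 58.
Combined cut positions: 21, 35, 43, 58, 82.
Linear molecule, 5 cuts → 6 fragments:
  1–21 → 21 bp
  22–35 → 14 bp
  36–43 → 8 bp
  44–58 → 15 bp
  59–82 → 24 bp
  83–92 → 10 bp
Sorted largest to smallest: 24, 21, 15, 14, 10, 8 bp.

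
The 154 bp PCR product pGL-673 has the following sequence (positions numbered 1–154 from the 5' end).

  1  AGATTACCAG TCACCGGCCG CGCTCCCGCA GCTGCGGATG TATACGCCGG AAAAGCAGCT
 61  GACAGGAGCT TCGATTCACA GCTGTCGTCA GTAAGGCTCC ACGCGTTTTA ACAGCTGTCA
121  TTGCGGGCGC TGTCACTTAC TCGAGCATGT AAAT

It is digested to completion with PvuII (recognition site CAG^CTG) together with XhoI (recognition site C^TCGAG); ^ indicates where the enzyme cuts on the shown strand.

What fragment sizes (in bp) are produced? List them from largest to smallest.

33, 31, 27, 26, 23, 14 bp

PvuII sites (CAGCTG) start at positions 29, 56, 79, 112.
PvuII cuts after base 3 of each site, so after positions 31, 58, 81, 114.
The XhoI site (CTCGAG) starts at position 140.
XhoI cuts after the first base of each site, so after position 140.
Combined cut positions: 31, 58, 81, 114, 140.
Linear molecule, 5 cuts → 6 fragments:
  1–31 → 31 bp
  32–58 → 27 bp
  59–81 → 23 bp
  82–114 → 33 bp
  115–140 → 26 bp
  141–154 → 14 bp
Sorted largest to smallest: 33, 31, 27, 26, 23, 14 bp.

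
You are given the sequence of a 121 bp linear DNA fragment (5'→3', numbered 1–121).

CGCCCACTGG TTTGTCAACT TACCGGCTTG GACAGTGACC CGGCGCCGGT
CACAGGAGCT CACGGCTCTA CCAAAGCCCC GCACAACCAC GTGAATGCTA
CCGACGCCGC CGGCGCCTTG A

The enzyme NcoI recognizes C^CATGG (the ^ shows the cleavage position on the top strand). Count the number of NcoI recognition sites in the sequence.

0

No occurrence of CCATGG is present in the sequence.
NcoI does not cut: 0 sites.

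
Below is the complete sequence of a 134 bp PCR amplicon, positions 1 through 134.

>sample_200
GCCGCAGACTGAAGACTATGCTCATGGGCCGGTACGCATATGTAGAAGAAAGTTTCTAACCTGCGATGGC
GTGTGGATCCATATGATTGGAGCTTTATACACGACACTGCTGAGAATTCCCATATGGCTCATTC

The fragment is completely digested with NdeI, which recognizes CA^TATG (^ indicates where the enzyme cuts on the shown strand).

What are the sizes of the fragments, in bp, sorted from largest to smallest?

43, 41, 38, 12 bp

NdeI sites (CATATG) start at positions 37, 80, 121.
NdeI cuts after base 2 of each site, so after positions 38, 81, 122.
Linear molecule, 3 cuts → 4 fragments:
  1–38 → 38 bp
  39–81 → 43 bp
  82–122 → 41 bp
  123–134 → 12 bp
Sorted largest to smallest: 43, 41, 38, 12 bp.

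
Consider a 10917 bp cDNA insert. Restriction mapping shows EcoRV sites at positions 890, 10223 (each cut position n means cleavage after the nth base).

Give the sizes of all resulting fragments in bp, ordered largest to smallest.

Linear molecule, 2 cuts → 3 fragments:
  890 − 0 = 890 bp
  10223 − 890 = 9333 bp
  10917 − 10223 = 694 bp
Sorted largest to smallest: 9333, 890, 694 bp.

9333, 890, 694 bp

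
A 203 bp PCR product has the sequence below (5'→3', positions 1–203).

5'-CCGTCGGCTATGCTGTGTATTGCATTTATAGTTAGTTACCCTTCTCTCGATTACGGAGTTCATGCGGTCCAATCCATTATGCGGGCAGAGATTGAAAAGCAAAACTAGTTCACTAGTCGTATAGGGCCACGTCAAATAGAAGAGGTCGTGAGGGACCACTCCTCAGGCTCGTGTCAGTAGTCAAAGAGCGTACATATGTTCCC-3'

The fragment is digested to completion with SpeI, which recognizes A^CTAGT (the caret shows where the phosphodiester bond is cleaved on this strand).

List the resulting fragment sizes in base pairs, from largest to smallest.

SpeI sites (ACTAGT) start at positions 104, 112.
SpeI cuts after the first base of each site, so after positions 104, 112.
Linear molecule, 2 cuts → 3 fragments:
  1–104 → 104 bp
  105–112 → 8 bp
  113–203 → 91 bp
Sorted largest to smallest: 104, 91, 8 bp.

104, 91, 8 bp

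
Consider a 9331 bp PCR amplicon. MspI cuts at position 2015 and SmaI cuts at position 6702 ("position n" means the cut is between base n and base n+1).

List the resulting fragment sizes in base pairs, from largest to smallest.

Combined cut positions (sorted): 2015, 6702.
Linear molecule, 2 cuts → 3 fragments:
  2015 − 0 = 2015 bp
  6702 − 2015 = 4687 bp
  9331 − 6702 = 2629 bp
Sorted largest to smallest: 4687, 2629, 2015 bp.

4687, 2629, 2015 bp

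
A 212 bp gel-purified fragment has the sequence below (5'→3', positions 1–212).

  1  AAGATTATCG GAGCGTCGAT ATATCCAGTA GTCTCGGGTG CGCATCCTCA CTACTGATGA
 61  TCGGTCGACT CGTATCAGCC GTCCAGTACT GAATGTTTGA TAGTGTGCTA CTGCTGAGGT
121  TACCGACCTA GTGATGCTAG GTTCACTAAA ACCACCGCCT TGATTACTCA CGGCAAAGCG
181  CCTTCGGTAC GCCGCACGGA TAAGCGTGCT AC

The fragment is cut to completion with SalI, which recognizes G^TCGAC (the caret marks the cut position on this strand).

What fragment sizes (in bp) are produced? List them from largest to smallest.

148, 64 bp

The SalI site (GTCGAC) starts at position 64.
SalI cuts after the first base of each site, so after position 64.
Linear molecule, 1 cut → 2 fragments:
  1–64 → 64 bp
  65–212 → 148 bp
Sorted largest to smallest: 148, 64 bp.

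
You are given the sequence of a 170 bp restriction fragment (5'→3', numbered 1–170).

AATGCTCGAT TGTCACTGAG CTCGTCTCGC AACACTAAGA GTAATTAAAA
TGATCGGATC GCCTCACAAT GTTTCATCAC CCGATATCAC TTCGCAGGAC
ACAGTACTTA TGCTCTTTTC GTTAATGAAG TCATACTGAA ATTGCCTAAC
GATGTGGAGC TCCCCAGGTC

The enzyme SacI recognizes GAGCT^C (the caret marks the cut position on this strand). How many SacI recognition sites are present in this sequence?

2

GAGCTC occurs starting at positions 18, 157.
SacI cuts at 2 sites.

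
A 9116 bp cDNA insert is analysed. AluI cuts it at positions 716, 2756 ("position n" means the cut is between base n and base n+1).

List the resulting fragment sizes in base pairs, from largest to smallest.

Linear molecule, 2 cuts → 3 fragments:
  716 − 0 = 716 bp
  2756 − 716 = 2040 bp
  9116 − 2756 = 6360 bp
Sorted largest to smallest: 6360, 2040, 716 bp.

6360, 2040, 716 bp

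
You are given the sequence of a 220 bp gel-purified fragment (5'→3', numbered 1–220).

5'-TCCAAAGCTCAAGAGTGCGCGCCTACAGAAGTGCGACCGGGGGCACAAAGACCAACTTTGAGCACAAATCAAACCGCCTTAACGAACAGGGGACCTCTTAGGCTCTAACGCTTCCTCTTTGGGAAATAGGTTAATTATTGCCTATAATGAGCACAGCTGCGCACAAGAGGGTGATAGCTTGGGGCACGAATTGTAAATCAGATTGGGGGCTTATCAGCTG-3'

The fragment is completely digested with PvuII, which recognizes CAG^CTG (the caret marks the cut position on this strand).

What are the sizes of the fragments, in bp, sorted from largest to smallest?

PvuII sites (CAGCTG) start at positions 154, 215.
PvuII cuts after base 3 of each site, so after positions 156, 217.
Linear molecule, 2 cuts → 3 fragments:
  1–156 → 156 bp
  157–217 → 61 bp
  218–220 → 3 bp
Sorted largest to smallest: 156, 61, 3 bp.

156, 61, 3 bp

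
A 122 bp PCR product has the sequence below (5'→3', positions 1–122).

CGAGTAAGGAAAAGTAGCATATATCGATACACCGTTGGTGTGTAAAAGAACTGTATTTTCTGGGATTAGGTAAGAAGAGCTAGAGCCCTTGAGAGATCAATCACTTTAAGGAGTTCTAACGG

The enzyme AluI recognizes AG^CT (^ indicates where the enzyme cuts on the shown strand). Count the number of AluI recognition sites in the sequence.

1

AGCT occurs starting at position 78.
AluI cuts at 1 site.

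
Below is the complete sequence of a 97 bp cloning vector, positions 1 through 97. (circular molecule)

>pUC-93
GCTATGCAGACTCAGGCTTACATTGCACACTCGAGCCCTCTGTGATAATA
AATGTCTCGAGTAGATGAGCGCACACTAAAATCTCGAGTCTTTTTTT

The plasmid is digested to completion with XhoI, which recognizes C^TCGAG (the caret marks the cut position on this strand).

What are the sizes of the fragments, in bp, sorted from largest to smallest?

44, 27, 26 bp

XhoI sites (CTCGAG) start at positions 30, 56, 83.
XhoI cuts after the first base of each site, so after positions 30, 56, 83.
Circular molecule, 3 cuts → 3 fragments:
  31–56 → 26 bp
  57–83 → 27 bp
  84–97 then 1–30 → 14 + 30 = 44 bp
Sorted largest to smallest: 44, 27, 26 bp.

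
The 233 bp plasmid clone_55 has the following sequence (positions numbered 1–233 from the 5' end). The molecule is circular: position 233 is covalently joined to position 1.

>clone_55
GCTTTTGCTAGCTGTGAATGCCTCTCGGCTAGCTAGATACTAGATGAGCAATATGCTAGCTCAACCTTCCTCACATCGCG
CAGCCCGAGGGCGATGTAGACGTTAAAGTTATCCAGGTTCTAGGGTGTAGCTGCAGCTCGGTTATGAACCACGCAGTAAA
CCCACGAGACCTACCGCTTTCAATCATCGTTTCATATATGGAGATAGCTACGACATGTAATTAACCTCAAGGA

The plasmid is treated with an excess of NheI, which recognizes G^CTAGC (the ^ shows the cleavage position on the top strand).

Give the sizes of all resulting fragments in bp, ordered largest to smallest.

NheI sites (GCTAGC) start at positions 7, 28, 55.
NheI cuts after the first base of each site, so after positions 7, 28, 55.
Circular molecule, 3 cuts → 3 fragments:
  8–28 → 21 bp
  29–55 → 27 bp
  56–233 then 1–7 → 178 + 7 = 185 bp
Sorted largest to smallest: 185, 27, 21 bp.

185, 27, 21 bp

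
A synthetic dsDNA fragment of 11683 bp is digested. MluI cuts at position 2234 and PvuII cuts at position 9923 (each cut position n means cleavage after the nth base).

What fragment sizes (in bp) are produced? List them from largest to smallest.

Combined cut positions (sorted): 2234, 9923.
Linear molecule, 2 cuts → 3 fragments:
  2234 − 0 = 2234 bp
  9923 − 2234 = 7689 bp
  11683 − 9923 = 1760 bp
Sorted largest to smallest: 7689, 2234, 1760 bp.

7689, 2234, 1760 bp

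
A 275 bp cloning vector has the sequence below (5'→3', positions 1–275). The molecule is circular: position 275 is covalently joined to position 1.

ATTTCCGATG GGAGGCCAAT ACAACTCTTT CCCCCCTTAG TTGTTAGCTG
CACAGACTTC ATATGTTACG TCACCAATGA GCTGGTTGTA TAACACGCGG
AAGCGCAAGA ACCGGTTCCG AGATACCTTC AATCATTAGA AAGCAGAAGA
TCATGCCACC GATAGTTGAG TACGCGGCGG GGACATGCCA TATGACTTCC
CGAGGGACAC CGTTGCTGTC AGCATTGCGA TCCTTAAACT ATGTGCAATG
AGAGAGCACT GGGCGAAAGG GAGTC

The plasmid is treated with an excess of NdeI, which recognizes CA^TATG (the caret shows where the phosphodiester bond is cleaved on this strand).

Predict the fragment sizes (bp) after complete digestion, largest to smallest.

NdeI sites (CATATG) start at positions 60, 189.
NdeI cuts after base 2 of each site, so after positions 61, 190.
Circular molecule, 2 cuts → 2 fragments:
  62–190 → 129 bp
  191–275 then 1–61 → 85 + 61 = 146 bp
Sorted largest to smallest: 146, 129 bp.

146, 129 bp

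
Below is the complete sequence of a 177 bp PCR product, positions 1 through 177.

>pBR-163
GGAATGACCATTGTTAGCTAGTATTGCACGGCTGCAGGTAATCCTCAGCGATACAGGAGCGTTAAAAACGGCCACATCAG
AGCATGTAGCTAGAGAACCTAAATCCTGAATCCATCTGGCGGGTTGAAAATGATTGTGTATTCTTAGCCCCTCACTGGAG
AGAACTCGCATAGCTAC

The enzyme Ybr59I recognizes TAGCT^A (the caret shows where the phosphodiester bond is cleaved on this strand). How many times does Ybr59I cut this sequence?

TAGCTA occurs starting at positions 15, 87, 171.
Ybr59I cuts at 3 sites.

3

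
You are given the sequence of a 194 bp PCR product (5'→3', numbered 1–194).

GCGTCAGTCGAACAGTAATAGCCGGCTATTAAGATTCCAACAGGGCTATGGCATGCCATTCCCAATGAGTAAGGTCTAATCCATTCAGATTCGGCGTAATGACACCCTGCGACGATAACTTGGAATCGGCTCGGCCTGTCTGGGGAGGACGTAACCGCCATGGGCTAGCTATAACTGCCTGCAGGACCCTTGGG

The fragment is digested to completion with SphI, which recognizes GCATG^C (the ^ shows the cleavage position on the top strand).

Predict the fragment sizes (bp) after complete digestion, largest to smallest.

139, 55 bp

The SphI site (GCATGC) starts at position 51.
SphI cuts after base 5 of each site (before the last base), so after position 55.
Linear molecule, 1 cut → 2 fragments:
  1–55 → 55 bp
  56–194 → 139 bp
Sorted largest to smallest: 139, 55 bp.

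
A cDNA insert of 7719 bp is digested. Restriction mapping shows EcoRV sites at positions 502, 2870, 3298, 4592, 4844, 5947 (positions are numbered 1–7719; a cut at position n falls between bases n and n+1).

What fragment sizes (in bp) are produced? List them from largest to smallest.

Linear molecule, 6 cuts → 7 fragments:
  502 − 0 = 502 bp
  2870 − 502 = 2368 bp
  3298 − 2870 = 428 bp
  4592 − 3298 = 1294 bp
  4844 − 4592 = 252 bp
  5947 − 4844 = 1103 bp
  7719 − 5947 = 1772 bp
Sorted largest to smallest: 2368, 1772, 1294, 1103, 502, 428, 252 bp.

2368, 1772, 1294, 1103, 502, 428, 252 bp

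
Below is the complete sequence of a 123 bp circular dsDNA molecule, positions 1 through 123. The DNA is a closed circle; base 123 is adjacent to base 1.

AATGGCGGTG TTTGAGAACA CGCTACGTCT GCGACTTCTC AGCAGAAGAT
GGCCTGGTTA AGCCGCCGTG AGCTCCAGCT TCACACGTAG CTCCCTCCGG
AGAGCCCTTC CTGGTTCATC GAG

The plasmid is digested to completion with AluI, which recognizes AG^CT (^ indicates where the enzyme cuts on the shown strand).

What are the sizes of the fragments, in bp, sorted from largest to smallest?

105, 12, 6 bp

AluI sites (AGCT) start at positions 71, 77, 89.
AluI cuts after base 2 of each site, so after positions 72, 78, 90.
Circular molecule, 3 cuts → 3 fragments:
  73–78 → 6 bp
  79–90 → 12 bp
  91–123 then 1–72 → 33 + 72 = 105 bp
Sorted largest to smallest: 105, 12, 6 bp.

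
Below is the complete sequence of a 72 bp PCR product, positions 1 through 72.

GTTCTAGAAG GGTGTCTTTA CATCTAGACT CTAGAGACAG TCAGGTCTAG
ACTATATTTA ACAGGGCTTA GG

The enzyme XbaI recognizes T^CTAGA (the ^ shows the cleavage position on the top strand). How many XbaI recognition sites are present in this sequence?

4

TCTAGA occurs starting at positions 3, 23, 30, 46.
XbaI cuts at 4 sites.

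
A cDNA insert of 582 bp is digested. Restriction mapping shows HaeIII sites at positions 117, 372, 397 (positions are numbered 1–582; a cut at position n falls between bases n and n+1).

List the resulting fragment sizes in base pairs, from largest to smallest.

255, 185, 117, 25 bp

Linear molecule, 3 cuts → 4 fragments:
  117 − 0 = 117 bp
  372 − 117 = 255 bp
  397 − 372 = 25 bp
  582 − 397 = 185 bp
Sorted largest to smallest: 255, 185, 117, 25 bp.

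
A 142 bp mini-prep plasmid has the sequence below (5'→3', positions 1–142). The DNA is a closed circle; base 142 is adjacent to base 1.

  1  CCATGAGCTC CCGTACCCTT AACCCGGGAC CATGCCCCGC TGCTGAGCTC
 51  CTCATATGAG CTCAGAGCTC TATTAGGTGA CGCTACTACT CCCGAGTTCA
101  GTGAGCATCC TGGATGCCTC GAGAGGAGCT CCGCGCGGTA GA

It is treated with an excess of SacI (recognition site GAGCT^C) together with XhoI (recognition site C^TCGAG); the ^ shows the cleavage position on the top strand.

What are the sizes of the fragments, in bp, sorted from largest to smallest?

49, 40, 21, 13, 12, 7 bp

SacI sites (GAGCTC) start at positions 5, 45, 58, 65, 126.
SacI cuts after base 5 of each site (before the last base), so after positions 9, 49, 62, 69, 130.
The XhoI site (CTCGAG) starts at position 118.
XhoI cuts after the first base of each site, so after position 118.
Combined cut positions: 9, 49, 62, 69, 118, 130.
Circular molecule, 6 cuts → 6 fragments:
  10–49 → 40 bp
  50–62 → 13 bp
  63–69 → 7 bp
  70–118 → 49 bp
  119–130 → 12 bp
  131–142 then 1–9 → 12 + 9 = 21 bp
Sorted largest to smallest: 49, 40, 21, 13, 12, 7 bp.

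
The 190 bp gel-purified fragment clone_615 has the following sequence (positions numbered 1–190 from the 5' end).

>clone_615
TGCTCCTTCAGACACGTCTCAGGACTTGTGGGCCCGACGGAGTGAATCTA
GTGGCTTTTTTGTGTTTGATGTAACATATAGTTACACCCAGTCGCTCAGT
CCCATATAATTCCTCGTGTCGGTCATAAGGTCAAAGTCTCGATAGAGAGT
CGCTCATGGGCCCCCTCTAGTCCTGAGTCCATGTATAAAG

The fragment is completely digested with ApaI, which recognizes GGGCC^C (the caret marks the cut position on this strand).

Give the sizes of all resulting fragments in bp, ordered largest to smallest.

ApaI sites (GGGCCC) start at positions 30, 158.
ApaI cuts after base 5 of each site (before the last base), so after positions 34, 162.
Linear molecule, 2 cuts → 3 fragments:
  1–34 → 34 bp
  35–162 → 128 bp
  163–190 → 28 bp
Sorted largest to smallest: 128, 34, 28 bp.

128, 34, 28 bp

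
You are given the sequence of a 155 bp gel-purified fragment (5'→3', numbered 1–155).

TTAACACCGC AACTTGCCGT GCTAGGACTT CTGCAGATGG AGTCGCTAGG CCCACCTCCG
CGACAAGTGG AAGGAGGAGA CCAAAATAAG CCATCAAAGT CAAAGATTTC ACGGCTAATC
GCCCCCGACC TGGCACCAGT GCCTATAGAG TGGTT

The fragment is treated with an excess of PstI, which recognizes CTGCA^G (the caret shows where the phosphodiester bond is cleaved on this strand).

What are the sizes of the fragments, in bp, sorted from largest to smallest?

120, 35 bp

The PstI site (CTGCAG) starts at position 31.
PstI cuts after base 5 of each site (before the last base), so after position 35.
Linear molecule, 1 cut → 2 fragments:
  1–35 → 35 bp
  36–155 → 120 bp
Sorted largest to smallest: 120, 35 bp.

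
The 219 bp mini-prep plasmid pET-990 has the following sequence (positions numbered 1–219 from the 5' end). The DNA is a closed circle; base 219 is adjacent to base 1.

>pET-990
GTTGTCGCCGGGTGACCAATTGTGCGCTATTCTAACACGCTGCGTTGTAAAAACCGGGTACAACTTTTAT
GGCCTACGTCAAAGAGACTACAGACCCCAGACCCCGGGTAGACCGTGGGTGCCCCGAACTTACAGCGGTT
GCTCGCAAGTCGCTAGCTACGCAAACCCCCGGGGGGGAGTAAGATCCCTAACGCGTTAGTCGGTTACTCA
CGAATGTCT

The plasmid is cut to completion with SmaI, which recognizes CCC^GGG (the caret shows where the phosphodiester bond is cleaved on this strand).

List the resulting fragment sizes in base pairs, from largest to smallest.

154, 65 bp

SmaI sites (CCCGGG) start at positions 103, 168.
SmaI cuts after base 3 of each site, so after positions 105, 170.
Circular molecule, 2 cuts → 2 fragments:
  106–170 → 65 bp
  171–219 then 1–105 → 49 + 105 = 154 bp
Sorted largest to smallest: 154, 65 bp.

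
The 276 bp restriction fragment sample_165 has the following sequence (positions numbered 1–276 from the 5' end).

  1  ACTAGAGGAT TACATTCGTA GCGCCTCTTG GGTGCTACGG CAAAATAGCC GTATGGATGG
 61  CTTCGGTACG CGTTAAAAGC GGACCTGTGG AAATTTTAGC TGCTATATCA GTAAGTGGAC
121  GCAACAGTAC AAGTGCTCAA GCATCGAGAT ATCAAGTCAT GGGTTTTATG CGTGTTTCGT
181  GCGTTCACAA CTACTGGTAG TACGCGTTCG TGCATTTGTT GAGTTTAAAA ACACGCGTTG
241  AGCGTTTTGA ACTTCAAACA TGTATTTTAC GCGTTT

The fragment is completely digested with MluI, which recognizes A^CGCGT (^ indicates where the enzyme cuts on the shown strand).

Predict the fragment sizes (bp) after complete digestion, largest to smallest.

134, 68, 36, 31, 7 bp

MluI sites (ACGCGT) start at positions 68, 202, 233, 269.
MluI cuts after the first base of each site, so after positions 68, 202, 233, 269.
Linear molecule, 4 cuts → 5 fragments:
  1–68 → 68 bp
  69–202 → 134 bp
  203–233 → 31 bp
  234–269 → 36 bp
  270–276 → 7 bp
Sorted largest to smallest: 134, 68, 36, 31, 7 bp.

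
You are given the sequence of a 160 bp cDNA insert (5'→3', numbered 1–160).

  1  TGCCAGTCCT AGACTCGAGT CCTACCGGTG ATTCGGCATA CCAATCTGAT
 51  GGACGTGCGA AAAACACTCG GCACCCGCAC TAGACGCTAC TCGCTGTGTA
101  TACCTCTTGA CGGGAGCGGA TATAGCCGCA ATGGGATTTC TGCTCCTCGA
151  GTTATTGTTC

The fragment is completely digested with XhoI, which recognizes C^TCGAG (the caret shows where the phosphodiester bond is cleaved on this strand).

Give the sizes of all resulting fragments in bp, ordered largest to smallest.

XhoI sites (CTCGAG) start at positions 14, 146.
XhoI cuts after the first base of each site, so after positions 14, 146.
Linear molecule, 2 cuts → 3 fragments:
  1–14 → 14 bp
  15–146 → 132 bp
  147–160 → 14 bp
Sorted largest to smallest: 132, 14, 14 bp.

132, 14, 14 bp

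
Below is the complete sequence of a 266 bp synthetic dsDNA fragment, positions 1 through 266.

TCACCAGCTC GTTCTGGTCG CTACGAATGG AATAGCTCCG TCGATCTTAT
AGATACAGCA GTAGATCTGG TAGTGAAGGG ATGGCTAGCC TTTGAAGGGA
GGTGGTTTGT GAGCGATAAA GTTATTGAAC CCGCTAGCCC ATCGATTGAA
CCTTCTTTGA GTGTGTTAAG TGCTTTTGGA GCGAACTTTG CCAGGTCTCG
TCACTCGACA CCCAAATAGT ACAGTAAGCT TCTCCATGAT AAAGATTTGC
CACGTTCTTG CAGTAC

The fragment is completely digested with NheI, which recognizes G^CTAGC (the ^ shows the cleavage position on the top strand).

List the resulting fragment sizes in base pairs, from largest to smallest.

NheI sites (GCTAGC) start at positions 84, 133.
NheI cuts after the first base of each site, so after positions 84, 133.
Linear molecule, 2 cuts → 3 fragments:
  1–84 → 84 bp
  85–133 → 49 bp
  134–266 → 133 bp
Sorted largest to smallest: 133, 84, 49 bp.

133, 84, 49 bp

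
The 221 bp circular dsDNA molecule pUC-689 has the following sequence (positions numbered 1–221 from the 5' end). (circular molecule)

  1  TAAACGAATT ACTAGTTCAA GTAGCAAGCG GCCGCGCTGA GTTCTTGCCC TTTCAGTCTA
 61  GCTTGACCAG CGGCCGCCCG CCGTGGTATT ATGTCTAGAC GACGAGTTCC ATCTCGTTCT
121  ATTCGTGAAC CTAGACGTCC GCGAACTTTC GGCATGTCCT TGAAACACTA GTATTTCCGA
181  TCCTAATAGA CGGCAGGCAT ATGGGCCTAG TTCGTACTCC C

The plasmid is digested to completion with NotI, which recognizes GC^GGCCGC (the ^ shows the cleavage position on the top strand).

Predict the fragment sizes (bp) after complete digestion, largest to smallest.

179, 42 bp

NotI sites (GCGGCCGC) start at positions 28, 70.
NotI cuts after base 2 of each site, so after positions 29, 71.
Circular molecule, 2 cuts → 2 fragments:
  30–71 → 42 bp
  72–221 then 1–29 → 150 + 29 = 179 bp
Sorted largest to smallest: 179, 42 bp.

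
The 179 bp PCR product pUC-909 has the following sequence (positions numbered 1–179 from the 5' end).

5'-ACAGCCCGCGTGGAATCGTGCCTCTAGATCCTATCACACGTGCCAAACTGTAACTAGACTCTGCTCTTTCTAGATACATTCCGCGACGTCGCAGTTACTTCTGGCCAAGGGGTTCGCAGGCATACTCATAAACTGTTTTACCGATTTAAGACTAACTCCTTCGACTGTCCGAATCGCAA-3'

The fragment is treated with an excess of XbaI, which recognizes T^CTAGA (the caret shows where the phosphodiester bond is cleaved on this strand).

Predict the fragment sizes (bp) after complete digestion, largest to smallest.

110, 46, 23 bp

XbaI sites (TCTAGA) start at positions 23, 69.
XbaI cuts after the first base of each site, so after positions 23, 69.
Linear molecule, 2 cuts → 3 fragments:
  1–23 → 23 bp
  24–69 → 46 bp
  70–179 → 110 bp
Sorted largest to smallest: 110, 46, 23 bp.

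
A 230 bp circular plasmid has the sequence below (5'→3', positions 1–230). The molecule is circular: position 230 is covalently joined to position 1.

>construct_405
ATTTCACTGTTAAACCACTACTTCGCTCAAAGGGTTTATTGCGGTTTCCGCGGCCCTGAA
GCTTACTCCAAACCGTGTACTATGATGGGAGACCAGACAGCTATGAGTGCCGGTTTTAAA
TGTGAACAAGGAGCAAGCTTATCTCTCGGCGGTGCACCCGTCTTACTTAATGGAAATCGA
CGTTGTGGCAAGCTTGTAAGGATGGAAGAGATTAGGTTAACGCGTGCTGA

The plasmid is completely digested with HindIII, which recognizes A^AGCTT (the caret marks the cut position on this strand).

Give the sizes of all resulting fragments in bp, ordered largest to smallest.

HindIII sites (AAGCTT) start at positions 59, 135, 190.
HindIII cuts after the first base of each site, so after positions 59, 135, 190.
Circular molecule, 3 cuts → 3 fragments:
  60–135 → 76 bp
  136–190 → 55 bp
  191–230 then 1–59 → 40 + 59 = 99 bp
Sorted largest to smallest: 99, 76, 55 bp.

99, 76, 55 bp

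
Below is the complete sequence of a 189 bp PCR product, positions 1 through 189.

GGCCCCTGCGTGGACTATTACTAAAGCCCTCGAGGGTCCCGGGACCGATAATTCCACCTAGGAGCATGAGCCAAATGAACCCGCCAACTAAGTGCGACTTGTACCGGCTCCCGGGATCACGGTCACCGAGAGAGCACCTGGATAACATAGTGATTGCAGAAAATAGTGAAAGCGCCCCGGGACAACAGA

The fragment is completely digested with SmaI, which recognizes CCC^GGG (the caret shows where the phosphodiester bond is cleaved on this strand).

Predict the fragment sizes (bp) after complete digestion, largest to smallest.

72, 66, 40, 11 bp

SmaI sites (CCCGGG) start at positions 38, 110, 176.
SmaI cuts after base 3 of each site, so after positions 40, 112, 178.
Linear molecule, 3 cuts → 4 fragments:
  1–40 → 40 bp
  41–112 → 72 bp
  113–178 → 66 bp
  179–189 → 11 bp
Sorted largest to smallest: 72, 66, 40, 11 bp.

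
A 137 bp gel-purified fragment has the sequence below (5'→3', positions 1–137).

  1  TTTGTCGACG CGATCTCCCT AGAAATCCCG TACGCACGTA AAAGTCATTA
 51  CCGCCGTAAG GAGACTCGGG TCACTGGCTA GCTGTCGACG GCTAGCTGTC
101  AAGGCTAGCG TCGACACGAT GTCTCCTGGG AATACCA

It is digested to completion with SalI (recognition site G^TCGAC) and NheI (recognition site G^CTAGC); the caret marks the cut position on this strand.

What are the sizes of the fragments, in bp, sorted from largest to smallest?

SalI sites (GTCGAC) start at positions 4, 84, 110.
SalI cuts after the first base of each site, so after positions 4, 84, 110.
NheI sites (GCTAGC) start at positions 77, 91, 104.
NheI cuts after the first base of each site, so after positions 77, 91, 104.
Combined cut positions: 4, 77, 84, 91, 104, 110.
Linear molecule, 6 cuts → 7 fragments:
  1–4 → 4 bp
  5–77 → 73 bp
  78–84 → 7 bp
  85–91 → 7 bp
  92–104 → 13 bp
  105–110 → 6 bp
  111–137 → 27 bp
Sorted largest to smallest: 73, 27, 13, 7, 7, 6, 4 bp.

73, 27, 13, 7, 7, 6, 4 bp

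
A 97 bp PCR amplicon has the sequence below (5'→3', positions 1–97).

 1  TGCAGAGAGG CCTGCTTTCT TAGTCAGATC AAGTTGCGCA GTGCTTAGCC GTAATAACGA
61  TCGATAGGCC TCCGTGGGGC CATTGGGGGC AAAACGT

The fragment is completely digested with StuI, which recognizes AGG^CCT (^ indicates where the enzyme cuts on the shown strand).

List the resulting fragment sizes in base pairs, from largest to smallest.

58, 29, 10 bp

StuI sites (AGGCCT) start at positions 8, 66.
StuI cuts after base 3 of each site, so after positions 10, 68.
Linear molecule, 2 cuts → 3 fragments:
  1–10 → 10 bp
  11–68 → 58 bp
  69–97 → 29 bp
Sorted largest to smallest: 58, 29, 10 bp.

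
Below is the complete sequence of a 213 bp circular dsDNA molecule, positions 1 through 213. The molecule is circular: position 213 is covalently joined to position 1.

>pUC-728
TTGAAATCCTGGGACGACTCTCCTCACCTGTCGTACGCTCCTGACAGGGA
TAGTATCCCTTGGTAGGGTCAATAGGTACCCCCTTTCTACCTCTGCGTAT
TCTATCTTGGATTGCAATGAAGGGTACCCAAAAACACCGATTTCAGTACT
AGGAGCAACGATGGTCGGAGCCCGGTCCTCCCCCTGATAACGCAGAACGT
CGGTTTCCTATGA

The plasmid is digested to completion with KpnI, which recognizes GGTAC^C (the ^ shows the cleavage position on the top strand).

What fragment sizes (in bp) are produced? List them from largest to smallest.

165, 48 bp

KpnI sites (GGTACC) start at positions 75, 123.
KpnI cuts after base 5 of each site (before the last base), so after positions 79, 127.
Circular molecule, 2 cuts → 2 fragments:
  80–127 → 48 bp
  128–213 then 1–79 → 86 + 79 = 165 bp
Sorted largest to smallest: 165, 48 bp.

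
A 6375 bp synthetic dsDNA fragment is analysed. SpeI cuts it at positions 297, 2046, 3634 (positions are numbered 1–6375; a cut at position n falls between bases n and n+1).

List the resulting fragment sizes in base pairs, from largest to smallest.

Linear molecule, 3 cuts → 4 fragments:
  297 − 0 = 297 bp
  2046 − 297 = 1749 bp
  3634 − 2046 = 1588 bp
  6375 − 3634 = 2741 bp
Sorted largest to smallest: 2741, 1749, 1588, 297 bp.

2741, 1749, 1588, 297 bp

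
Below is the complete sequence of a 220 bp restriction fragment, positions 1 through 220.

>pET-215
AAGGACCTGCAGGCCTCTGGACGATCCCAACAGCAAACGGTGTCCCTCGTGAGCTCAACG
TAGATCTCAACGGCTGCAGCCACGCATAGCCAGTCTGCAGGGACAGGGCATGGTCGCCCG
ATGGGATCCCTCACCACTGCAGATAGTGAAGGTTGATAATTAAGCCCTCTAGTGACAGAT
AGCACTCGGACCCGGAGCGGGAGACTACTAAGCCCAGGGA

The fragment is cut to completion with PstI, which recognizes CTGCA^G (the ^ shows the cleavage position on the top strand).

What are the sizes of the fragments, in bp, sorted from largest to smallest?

79, 67, 42, 21, 11 bp

PstI sites (CTGCAG) start at positions 7, 74, 95, 137.
PstI cuts after base 5 of each site (before the last base), so after positions 11, 78, 99, 141.
Linear molecule, 4 cuts → 5 fragments:
  1–11 → 11 bp
  12–78 → 67 bp
  79–99 → 21 bp
  100–141 → 42 bp
  142–220 → 79 bp
Sorted largest to smallest: 79, 67, 42, 21, 11 bp.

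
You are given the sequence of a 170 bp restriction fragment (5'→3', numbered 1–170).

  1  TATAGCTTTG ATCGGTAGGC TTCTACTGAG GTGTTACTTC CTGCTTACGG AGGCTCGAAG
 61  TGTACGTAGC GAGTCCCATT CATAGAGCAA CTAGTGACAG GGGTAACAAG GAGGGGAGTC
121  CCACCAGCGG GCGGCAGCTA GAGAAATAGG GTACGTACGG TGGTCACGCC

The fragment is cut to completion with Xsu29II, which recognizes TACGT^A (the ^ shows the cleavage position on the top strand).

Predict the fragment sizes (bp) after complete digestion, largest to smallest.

Xsu29II sites (TACGTA) start at positions 63, 152.
Xsu29II cuts after base 5 of each site (before the last base), so after positions 67, 156.
Linear molecule, 2 cuts → 3 fragments:
  1–67 → 67 bp
  68–156 → 89 bp
  157–170 → 14 bp
Sorted largest to smallest: 89, 67, 14 bp.

89, 67, 14 bp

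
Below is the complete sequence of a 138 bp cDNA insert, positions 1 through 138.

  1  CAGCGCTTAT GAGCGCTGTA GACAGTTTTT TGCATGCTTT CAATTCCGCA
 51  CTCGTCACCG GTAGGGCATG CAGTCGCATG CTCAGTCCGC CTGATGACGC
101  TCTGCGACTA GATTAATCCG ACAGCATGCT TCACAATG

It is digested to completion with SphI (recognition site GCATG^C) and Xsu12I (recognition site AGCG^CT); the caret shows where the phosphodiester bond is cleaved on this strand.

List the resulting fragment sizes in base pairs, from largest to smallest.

SphI sites (GCATGC) start at positions 32, 66, 76, 124.
SphI cuts after base 5 of each site (before the last base), so after positions 36, 70, 80, 128.
Xsu12I sites (AGCGCT) start at positions 2, 12.
Xsu12I cuts after base 4 of each site, so after positions 5, 15.
Combined cut positions: 5, 15, 36, 70, 80, 128.
Linear molecule, 6 cuts → 7 fragments:
  1–5 → 5 bp
  6–15 → 10 bp
  16–36 → 21 bp
  37–70 → 34 bp
  71–80 → 10 bp
  81–128 → 48 bp
  129–138 → 10 bp
Sorted largest to smallest: 48, 34, 21, 10, 10, 10, 5 bp.

48, 34, 21, 10, 10, 10, 5 bp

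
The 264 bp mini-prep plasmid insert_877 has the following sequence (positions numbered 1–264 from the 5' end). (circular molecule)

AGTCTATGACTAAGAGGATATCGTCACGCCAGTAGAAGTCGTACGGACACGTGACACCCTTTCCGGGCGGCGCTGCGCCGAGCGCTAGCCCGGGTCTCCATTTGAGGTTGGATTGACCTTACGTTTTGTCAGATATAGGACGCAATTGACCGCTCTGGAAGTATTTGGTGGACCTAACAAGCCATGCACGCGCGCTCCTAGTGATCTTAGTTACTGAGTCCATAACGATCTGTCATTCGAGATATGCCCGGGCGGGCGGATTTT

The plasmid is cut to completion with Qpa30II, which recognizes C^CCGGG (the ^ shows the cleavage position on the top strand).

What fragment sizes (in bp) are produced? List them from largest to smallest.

158, 106 bp

Qpa30II sites (CCCGGG) start at positions 89, 247.
Qpa30II cuts after the first base of each site, so after positions 89, 247.
Circular molecule, 2 cuts → 2 fragments:
  90–247 → 158 bp
  248–264 then 1–89 → 17 + 89 = 106 bp
Sorted largest to smallest: 158, 106 bp.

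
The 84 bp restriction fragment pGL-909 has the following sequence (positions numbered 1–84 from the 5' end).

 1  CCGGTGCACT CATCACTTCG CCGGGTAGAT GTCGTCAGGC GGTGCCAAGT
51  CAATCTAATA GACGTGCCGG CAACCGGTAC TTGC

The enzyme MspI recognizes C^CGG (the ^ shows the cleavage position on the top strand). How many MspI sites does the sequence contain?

4

CCGG occurs starting at positions 1, 21, 67, 74.
MspI cuts at 4 sites.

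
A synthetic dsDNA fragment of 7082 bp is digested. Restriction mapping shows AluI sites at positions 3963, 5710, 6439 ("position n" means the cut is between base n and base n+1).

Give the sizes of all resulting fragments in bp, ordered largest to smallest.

Linear molecule, 3 cuts → 4 fragments:
  3963 − 0 = 3963 bp
  5710 − 3963 = 1747 bp
  6439 − 5710 = 729 bp
  7082 − 6439 = 643 bp
Sorted largest to smallest: 3963, 1747, 729, 643 bp.

3963, 1747, 729, 643 bp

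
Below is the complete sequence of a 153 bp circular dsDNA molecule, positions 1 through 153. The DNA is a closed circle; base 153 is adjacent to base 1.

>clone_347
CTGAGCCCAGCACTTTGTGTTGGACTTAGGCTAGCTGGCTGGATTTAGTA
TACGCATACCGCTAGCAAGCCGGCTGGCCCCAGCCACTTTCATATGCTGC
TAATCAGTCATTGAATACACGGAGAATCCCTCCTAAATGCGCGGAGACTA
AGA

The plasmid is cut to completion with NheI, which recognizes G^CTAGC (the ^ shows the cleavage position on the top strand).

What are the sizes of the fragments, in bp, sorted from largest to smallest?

122, 31 bp

NheI sites (GCTAGC) start at positions 30, 61.
NheI cuts after the first base of each site, so after positions 30, 61.
Circular molecule, 2 cuts → 2 fragments:
  31–61 → 31 bp
  62–153 then 1–30 → 92 + 30 = 122 bp
Sorted largest to smallest: 122, 31 bp.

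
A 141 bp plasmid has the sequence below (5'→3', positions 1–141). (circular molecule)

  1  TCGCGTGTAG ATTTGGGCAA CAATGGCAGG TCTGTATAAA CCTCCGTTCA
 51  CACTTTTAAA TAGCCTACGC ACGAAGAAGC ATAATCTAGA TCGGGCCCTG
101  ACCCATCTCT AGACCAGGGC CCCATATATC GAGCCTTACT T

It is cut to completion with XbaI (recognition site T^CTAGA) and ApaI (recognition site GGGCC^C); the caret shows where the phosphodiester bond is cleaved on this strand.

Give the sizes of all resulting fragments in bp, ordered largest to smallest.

105, 13, 12, 11 bp

XbaI sites (TCTAGA) start at positions 85, 108.
XbaI cuts after the first base of each site, so after positions 85, 108.
ApaI sites (GGGCCC) start at positions 93, 117.
ApaI cuts after base 5 of each site (before the last base), so after positions 97, 121.
Combined cut positions: 85, 97, 108, 121.
Circular molecule, 4 cuts → 4 fragments:
  86–97 → 12 bp
  98–108 → 11 bp
  109–121 → 13 bp
  122–141 then 1–85 → 20 + 85 = 105 bp
Sorted largest to smallest: 105, 13, 12, 11 bp.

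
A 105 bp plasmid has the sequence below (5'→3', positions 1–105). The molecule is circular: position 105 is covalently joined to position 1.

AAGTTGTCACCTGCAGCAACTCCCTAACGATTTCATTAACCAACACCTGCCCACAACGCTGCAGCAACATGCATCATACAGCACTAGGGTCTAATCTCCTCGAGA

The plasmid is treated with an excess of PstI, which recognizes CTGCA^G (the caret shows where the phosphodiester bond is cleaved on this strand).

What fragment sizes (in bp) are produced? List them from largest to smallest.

PstI sites (CTGCAG) start at positions 11, 59.
PstI cuts after base 5 of each site (before the last base), so after positions 15, 63.
Circular molecule, 2 cuts → 2 fragments:
  16–63 → 48 bp
  64–105 then 1–15 → 42 + 15 = 57 bp
Sorted largest to smallest: 57, 48 bp.

57, 48 bp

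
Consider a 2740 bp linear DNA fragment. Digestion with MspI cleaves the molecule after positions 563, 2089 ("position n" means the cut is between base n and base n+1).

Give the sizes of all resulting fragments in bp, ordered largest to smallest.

1526, 651, 563 bp

Linear molecule, 2 cuts → 3 fragments:
  563 − 0 = 563 bp
  2089 − 563 = 1526 bp
  2740 − 2089 = 651 bp
Sorted largest to smallest: 1526, 651, 563 bp.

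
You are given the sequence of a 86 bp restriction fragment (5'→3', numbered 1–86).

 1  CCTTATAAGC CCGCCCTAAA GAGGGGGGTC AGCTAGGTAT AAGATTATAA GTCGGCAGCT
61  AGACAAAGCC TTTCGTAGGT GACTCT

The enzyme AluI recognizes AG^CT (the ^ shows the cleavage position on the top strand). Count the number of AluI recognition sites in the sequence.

2

AGCT occurs starting at positions 31, 57.
AluI cuts at 2 sites.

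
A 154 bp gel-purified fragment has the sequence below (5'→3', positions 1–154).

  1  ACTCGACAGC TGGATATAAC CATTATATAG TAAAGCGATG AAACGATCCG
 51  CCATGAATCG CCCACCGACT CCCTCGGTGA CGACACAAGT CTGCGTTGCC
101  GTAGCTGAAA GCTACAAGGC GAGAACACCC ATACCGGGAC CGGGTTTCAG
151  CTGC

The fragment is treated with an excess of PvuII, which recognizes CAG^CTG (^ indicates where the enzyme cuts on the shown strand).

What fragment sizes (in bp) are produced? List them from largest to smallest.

141, 9, 4 bp

PvuII sites (CAGCTG) start at positions 7, 148.
PvuII cuts after base 3 of each site, so after positions 9, 150.
Linear molecule, 2 cuts → 3 fragments:
  1–9 → 9 bp
  10–150 → 141 bp
  151–154 → 4 bp
Sorted largest to smallest: 141, 9, 4 bp.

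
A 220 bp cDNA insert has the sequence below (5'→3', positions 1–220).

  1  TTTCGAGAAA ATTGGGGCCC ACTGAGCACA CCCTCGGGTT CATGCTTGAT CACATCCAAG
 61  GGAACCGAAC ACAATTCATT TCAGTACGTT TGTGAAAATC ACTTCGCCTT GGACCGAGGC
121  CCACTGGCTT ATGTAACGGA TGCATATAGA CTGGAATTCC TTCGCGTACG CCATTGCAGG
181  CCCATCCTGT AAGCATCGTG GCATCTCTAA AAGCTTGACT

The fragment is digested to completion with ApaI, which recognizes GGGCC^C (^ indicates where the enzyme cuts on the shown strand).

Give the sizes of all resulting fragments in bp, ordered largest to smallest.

201, 19 bp

The ApaI site (GGGCCC) starts at position 15.
ApaI cuts after base 5 of each site (before the last base), so after position 19.
Linear molecule, 1 cut → 2 fragments:
  1–19 → 19 bp
  20–220 → 201 bp
Sorted largest to smallest: 201, 19 bp.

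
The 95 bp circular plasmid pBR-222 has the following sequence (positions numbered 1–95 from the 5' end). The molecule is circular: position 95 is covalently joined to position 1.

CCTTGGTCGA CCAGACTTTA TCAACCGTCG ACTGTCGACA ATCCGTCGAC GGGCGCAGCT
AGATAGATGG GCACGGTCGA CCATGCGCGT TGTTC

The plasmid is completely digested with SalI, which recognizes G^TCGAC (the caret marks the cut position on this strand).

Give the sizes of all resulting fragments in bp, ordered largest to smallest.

31, 25, 21, 11, 7 bp

SalI sites (GTCGAC) start at positions 6, 27, 34, 45, 76.
SalI cuts after the first base of each site, so after positions 6, 27, 34, 45, 76.
Circular molecule, 5 cuts → 5 fragments:
  7–27 → 21 bp
  28–34 → 7 bp
  35–45 → 11 bp
  46–76 → 31 bp
  77–95 then 1–6 → 19 + 6 = 25 bp
Sorted largest to smallest: 31, 25, 21, 11, 7 bp.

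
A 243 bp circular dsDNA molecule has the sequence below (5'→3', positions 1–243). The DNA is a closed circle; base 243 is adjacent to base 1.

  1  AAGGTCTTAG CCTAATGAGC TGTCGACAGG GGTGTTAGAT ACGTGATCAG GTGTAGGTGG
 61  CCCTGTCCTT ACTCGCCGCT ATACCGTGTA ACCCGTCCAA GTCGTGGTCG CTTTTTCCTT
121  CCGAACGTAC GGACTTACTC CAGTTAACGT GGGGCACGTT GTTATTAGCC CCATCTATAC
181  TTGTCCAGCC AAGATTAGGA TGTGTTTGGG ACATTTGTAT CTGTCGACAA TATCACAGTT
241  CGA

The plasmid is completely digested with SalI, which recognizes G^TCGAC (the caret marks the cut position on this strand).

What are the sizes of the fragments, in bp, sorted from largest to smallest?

201, 42 bp

SalI sites (GTCGAC) start at positions 22, 223.
SalI cuts after the first base of each site, so after positions 22, 223.
Circular molecule, 2 cuts → 2 fragments:
  23–223 → 201 bp
  224–243 then 1–22 → 20 + 22 = 42 bp
Sorted largest to smallest: 201, 42 bp.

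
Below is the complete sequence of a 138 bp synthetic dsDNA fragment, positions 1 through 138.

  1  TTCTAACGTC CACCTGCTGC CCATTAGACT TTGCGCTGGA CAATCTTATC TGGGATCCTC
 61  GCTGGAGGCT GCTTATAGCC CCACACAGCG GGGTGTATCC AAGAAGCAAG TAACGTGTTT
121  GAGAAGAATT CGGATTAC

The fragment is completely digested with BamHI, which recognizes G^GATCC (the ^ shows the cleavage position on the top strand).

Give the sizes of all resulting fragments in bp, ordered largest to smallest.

85, 53 bp

The BamHI site (GGATCC) starts at position 53.
BamHI cuts after the first base of each site, so after position 53.
Linear molecule, 1 cut → 2 fragments:
  1–53 → 53 bp
  54–138 → 85 bp
Sorted largest to smallest: 85, 53 bp.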